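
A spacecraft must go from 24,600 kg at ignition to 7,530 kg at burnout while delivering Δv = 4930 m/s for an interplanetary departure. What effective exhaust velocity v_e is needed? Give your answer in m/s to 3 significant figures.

ln(m₀/m_f) = ln(24600/7530) = ln(3.267) = 1.1839.
Rocket equation: v_e = Δv / ln(m₀/m_f) = 4930 / 1.1839 = 4164.4 m/s.

v_e ≈ 4160 m/s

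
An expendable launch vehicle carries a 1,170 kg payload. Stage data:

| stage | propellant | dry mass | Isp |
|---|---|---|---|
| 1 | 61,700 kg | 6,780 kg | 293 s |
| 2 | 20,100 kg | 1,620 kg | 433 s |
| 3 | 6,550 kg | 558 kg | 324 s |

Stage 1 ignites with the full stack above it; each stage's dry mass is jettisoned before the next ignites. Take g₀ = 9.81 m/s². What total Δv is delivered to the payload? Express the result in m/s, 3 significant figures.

Ignition mass of stage 1 = 61,700+6,780 + 20,100+1,620 + 6,550+558 + 1,170 = 98,478 kg.
Stage 1: m₀ = 98,478 kg, m_f = 98,478 − 61,700 = 36,778 kg; Δv = 293×9.81×ln(2.678) = 2874.3×0.9849 ≈ 2831 m/s.
Stage 2: m₀ = 29,998 kg, m_f = 29,998 − 20,100 = 9,898 kg; Δv = 433×9.81×ln(3.031) = 4247.7×1.1088 ≈ 4710 m/s.
Stage 3: m₀ = 8,278 kg, m_f = 8,278 − 6,550 = 1,728 kg; Δv = 324×9.81×ln(4.791) = 3178.4×1.5666 ≈ 4979 m/s.
Total Δv = 2831 + 4710 + 4979 = 12520 m/s.

Δv ≈ 12500 m/s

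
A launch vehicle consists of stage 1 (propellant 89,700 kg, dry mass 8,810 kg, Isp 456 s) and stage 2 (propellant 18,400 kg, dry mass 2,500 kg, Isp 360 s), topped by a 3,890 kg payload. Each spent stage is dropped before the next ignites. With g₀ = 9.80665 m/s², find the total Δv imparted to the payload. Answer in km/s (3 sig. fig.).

Ignition mass of stage 1 = 89,700+8,810 + 18,400+2,500 + 3,890 = 123,300 kg.
Stage 1: m₀ = 123,300 kg, m_f = 123,300 − 89,700 = 33,600 kg; Δv = 456×9.80665×ln(3.67) = 4471.8×1.3001 ≈ 5814 m/s.
Stage 2: m₀ = 24,790 kg, m_f = 24,790 − 18,400 = 6,390 kg; Δv = 360×9.80665×ln(3.879) = 3530.4×1.3557 ≈ 4786 m/s.
Total Δv = 5814 + 4786 = 10600 m/s.

Δv ≈ 10.6 km/s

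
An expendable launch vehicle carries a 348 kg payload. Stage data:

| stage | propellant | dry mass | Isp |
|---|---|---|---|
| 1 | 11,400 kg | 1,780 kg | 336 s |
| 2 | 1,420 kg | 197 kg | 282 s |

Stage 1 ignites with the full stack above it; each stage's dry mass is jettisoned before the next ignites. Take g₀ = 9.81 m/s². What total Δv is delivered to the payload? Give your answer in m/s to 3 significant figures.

Ignition mass of stage 1 = 11,400+1,780 + 1,420+197 + 348 = 15,145 kg.
Stage 1: m₀ = 15,145 kg, m_f = 15,145 − 11,400 = 3,745 kg; Δv = 336×9.81×ln(4.044) = 3296.2×1.3972 ≈ 4606 m/s.
Stage 2: m₀ = 1,965 kg, m_f = 1,965 − 1,420 = 545 kg; Δv = 282×9.81×ln(3.606) = 2766.4×1.2825 ≈ 3548 m/s.
Total Δv = 4606 + 3548 = 8154 m/s.

Δv ≈ 8150 m/s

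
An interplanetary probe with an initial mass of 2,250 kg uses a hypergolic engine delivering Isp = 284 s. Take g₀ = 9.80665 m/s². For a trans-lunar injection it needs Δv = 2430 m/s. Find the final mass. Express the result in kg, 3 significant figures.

final mass ≈ 940 kg

v_e = Isp · g₀ = 284 × 9.80665 = 2785.1 m/s.
Rocket equation: m₀/m_f = exp(Δv / v_e) = exp(2430 / 2785.1) = exp(0.8725) = 2.3929.
m_f = m₀ / 2.3929 = 2,250 / 2.3929 = 940.282 kg.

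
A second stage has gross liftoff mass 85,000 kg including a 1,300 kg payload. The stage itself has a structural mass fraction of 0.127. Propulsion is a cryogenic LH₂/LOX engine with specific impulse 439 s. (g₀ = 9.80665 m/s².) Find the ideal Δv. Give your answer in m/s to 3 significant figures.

Δv ≈ 8450 m/s

Stage wet mass = m₀ − payload = 85,000 − 1,300 = 83,700 kg.
Stage dry mass = ε × stage wet mass = 0.127 × 83,700 = 10,629.9 kg.
Burnout mass m_f = stage dry + payload = 10,629.9 + 1,300 = 11,929.9 kg.
v_e = Isp · g₀ = 439 × 9.80665 = 4305.1 m/s.
From the ideal rocket equation, Δv = v_e · ln(85,000/11,929.9) = 4305.1 × ln(7.125) = 4305.1 × 1.9636 ≈ 8454 m/s.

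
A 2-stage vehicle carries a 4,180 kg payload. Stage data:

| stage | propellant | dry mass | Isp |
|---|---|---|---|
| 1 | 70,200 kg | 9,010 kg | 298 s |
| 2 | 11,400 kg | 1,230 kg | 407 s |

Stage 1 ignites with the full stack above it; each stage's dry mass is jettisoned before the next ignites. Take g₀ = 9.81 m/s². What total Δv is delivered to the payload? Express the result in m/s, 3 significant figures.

Ignition mass of stage 1 = 70,200+9,010 + 11,400+1,230 + 4,180 = 96,020 kg.
Stage 1: m₀ = 96,020 kg, m_f = 96,020 − 70,200 = 25,820 kg; Δv = 298×9.81×ln(3.719) = 2923.4×1.3134 ≈ 3840 m/s.
Stage 2: m₀ = 16,810 kg, m_f = 16,810 − 11,400 = 5,410 kg; Δv = 407×9.81×ln(3.107) = 3992.7×1.1337 ≈ 4527 m/s.
Total Δv = 3840 + 4527 = 8367 m/s.

Δv ≈ 8370 m/s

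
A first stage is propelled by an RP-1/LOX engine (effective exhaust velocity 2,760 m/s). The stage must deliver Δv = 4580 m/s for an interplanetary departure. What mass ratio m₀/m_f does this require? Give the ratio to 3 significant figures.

From the ideal rocket equation, m₀/m_f = exp(Δv / v_e) = exp(4580 / 2760.0) = exp(1.6594) = 5.2563.

mass ratio ≈ 5.26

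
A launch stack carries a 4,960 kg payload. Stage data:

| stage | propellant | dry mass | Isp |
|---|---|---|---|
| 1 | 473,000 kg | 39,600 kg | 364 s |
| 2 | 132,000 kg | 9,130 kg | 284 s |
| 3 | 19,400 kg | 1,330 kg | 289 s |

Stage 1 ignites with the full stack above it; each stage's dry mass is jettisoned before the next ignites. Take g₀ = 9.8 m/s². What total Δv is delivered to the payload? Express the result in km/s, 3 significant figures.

Δv ≈ 12.6 km/s

Ignition mass of stage 1 = 473,000+39,600 + 132,000+9,130 + 19,400+1,330 + 4,960 = 679,420 kg.
Stage 1: m₀ = 679,420 kg, m_f = 679,420 − 473,000 = 206,420 kg; Δv = 364×9.8×ln(3.291) = 3567.2×1.1913 ≈ 4250 m/s.
Stage 2: m₀ = 166,820 kg, m_f = 166,820 − 132,000 = 34,820 kg; Δv = 284×9.8×ln(4.791) = 2783.2×1.5667 ≈ 4361 m/s.
Stage 3: m₀ = 25,690 kg, m_f = 25,690 − 19,400 = 6,290 kg; Δv = 289×9.8×ln(4.084) = 2832.2×1.4071 ≈ 3985 m/s.
Total Δv = 4250 + 4361 + 3985 = 12596 m/s.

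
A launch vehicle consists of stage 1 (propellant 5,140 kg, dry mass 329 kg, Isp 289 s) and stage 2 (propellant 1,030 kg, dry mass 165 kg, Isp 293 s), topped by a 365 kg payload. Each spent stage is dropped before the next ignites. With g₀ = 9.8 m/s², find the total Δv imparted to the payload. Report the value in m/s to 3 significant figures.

Δv ≈ 6820 m/s

Ignition mass of stage 1 = 5,140+329 + 1,030+165 + 365 = 7,029 kg.
Stage 1: m₀ = 7,029 kg, m_f = 7,029 − 5,140 = 1,889 kg; Δv = 289×9.8×ln(3.721) = 2832.2×1.3140 ≈ 3722 m/s.
Stage 2: m₀ = 1,560 kg, m_f = 1,560 − 1,030 = 530 kg; Δv = 293×9.8×ln(2.943) = 2871.4×1.0796 ≈ 3100 m/s.
Total Δv = 3722 + 3100 = 6822 m/s.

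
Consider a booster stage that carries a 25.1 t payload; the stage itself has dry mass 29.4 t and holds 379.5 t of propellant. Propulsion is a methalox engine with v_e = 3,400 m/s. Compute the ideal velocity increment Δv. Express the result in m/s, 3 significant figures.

m₀ = payload + dry + propellant = 25.1 + 29.4 + 379.5 = 434 t.
m_f = payload + dry = 25.1 + 29.4 = 54.5 t.
Δv = v_e · ln(m₀/m_f) = 3400.0 × ln(7.963) = 3400.0 × 2.0748 ≈ 7054.5 m/s.

Δv ≈ 7050 m/s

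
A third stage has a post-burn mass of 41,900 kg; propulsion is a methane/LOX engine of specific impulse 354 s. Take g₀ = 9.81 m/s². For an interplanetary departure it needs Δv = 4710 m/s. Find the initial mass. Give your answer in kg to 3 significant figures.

initial mass ≈ 163000 kg

v_e = Isp · g₀ = 354 × 9.81 = 3472.7 m/s.
Using Δv = v_e ln(m₀/m_f): m₀/m_f = exp(Δv / v_e) = exp(4710 / 3472.7) = exp(1.3563) = 3.8817.
m₀ = m_f × 3.8817 = 41,900 × 3.8817 = 162,643 kg.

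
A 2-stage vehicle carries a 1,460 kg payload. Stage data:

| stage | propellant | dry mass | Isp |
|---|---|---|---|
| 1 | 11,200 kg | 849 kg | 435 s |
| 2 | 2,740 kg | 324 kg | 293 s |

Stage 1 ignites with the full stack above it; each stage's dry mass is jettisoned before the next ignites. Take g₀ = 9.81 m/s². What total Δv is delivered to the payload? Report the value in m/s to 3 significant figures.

Ignition mass of stage 1 = 11,200+849 + 2,740+324 + 1,460 = 16,573 kg.
Stage 1: m₀ = 16,573 kg, m_f = 16,573 − 11,200 = 5,373 kg; Δv = 435×9.81×ln(3.084) = 4267.4×1.1264 ≈ 4807 m/s.
Stage 2: m₀ = 4,524 kg, m_f = 4,524 − 2,740 = 1,784 kg; Δv = 293×9.81×ln(2.536) = 2874.3×0.9305 ≈ 2675 m/s.
Total Δv = 4807 + 2675 = 7482 m/s.

Δv ≈ 7480 m/s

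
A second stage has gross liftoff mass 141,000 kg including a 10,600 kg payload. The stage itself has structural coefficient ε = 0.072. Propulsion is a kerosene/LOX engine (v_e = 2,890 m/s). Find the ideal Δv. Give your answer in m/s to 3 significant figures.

Δv ≈ 5650 m/s

Stage wet mass = m₀ − payload = 141,000 − 10,600 = 130,400 kg.
Stage dry mass = ε × stage wet mass = 0.072 × 130,400 = 9,388.8 kg.
Burnout mass m_f = stage dry + payload = 9,388.8 + 10,600 = 19,988.8 kg.
From the ideal rocket equation, Δv = v_e · ln(141,000/19,988.8) = 2890.0 × ln(7.054) = 2890.0 × 1.9536 ≈ 5646 m/s.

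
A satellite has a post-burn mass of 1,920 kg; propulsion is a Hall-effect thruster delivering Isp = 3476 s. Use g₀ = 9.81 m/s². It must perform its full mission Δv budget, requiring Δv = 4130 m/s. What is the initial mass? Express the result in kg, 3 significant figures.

v_e = Isp · g₀ = 3476 × 9.81 = 34099.6 m/s.
Using Δv = v_e ln(m₀/m_f): m₀/m_f = exp(Δv / v_e) = exp(4130 / 34099.6) = exp(0.1211) = 1.1288.
m₀ = m_f × 1.1288 = 1,920 × 1.1288 = 2,167.3 kg.

initial mass ≈ 2170 kg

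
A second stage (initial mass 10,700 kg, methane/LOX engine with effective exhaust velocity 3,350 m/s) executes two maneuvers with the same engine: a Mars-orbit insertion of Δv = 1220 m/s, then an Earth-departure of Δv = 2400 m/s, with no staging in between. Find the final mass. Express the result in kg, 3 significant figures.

After the first burn: m = 10700 × exp(−1220/3350.0) = 10700 × 0.69477 = 7,434.04 kg.
After the second burn: m = 7,434.04 × exp(−2400/3350.0) = 7,434.04 × 0.48850 = 3,631.53 kg.

final mass ≈ 3630 kg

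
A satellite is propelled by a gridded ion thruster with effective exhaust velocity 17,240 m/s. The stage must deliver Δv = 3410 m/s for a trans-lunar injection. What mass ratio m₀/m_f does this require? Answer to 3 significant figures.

m₀/m_f = exp(Δv / v_e) = exp(3410 / 17240.0) = exp(0.1978) = 1.2187.

mass ratio ≈ 1.22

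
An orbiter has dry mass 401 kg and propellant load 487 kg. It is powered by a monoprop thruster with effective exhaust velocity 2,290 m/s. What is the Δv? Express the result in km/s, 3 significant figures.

m₀ = m_dry + m_prop = 401 + 487 = 888 kg.
Δv = v_e · ln(m₀/m_f) = 2290.0 × ln(2.214) = 2290.0 × 0.7950 ≈ 1820.6 m/s.

Δv ≈ 1.82 km/s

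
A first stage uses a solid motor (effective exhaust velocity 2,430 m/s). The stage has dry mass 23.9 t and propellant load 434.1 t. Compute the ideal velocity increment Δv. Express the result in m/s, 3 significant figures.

m₀ = m_dry + m_prop = 23.9 + 434.1 = 458 t.
Δv = v_e · ln(m₀/m_f) = 2430.0 × ln(19.16) = 2430.0 × 2.9530 ≈ 7175.8 m/s.

Δv ≈ 7180 m/s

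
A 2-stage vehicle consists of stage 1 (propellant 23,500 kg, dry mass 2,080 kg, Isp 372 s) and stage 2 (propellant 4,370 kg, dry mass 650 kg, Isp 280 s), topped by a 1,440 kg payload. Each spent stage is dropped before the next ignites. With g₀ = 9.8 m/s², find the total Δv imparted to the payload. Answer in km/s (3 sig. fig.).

Ignition mass of stage 1 = 23,500+2,080 + 4,370+650 + 1,440 = 32,040 kg.
Stage 1: m₀ = 32,040 kg, m_f = 32,040 − 23,500 = 8,540 kg; Δv = 372×9.8×ln(3.752) = 3645.6×1.3222 ≈ 4820 m/s.
Stage 2: m₀ = 6,460 kg, m_f = 6,460 − 4,370 = 2,090 kg; Δv = 280×9.8×ln(3.091) = 2744.0×1.1285 ≈ 3097 m/s.
Total Δv = 4820 + 3097 = 7917 m/s.

Δv ≈ 7.92 km/s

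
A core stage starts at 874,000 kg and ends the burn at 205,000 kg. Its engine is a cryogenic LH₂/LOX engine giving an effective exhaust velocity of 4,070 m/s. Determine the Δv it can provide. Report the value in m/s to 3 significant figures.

From the ideal rocket equation, Δv = v_e · ln(m₀/m_f) = 4070.0 × ln(4.263) = 4070.0 × 1.4501 ≈ 5901.8 m/s.

Δv ≈ 5900 m/s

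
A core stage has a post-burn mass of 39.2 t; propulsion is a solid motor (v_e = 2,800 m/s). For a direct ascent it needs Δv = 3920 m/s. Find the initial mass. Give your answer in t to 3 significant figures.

initial mass ≈ 159 t

m₀/m_f = exp(Δv / v_e) = exp(3920 / 2800.0) = exp(1.4000) = 4.0552.
m₀ = m_f × 4.0552 = 39.2 × 4.0552 = 158.964 t.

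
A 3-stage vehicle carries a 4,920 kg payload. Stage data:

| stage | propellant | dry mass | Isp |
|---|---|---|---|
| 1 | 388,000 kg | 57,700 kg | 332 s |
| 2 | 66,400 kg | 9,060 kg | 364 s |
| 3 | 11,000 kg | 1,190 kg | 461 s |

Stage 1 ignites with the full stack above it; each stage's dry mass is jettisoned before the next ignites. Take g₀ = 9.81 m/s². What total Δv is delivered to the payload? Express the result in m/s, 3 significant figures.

Δv ≈ 13300 m/s

Ignition mass of stage 1 = 388,000+57,700 + 66,400+9,060 + 11,000+1,190 + 4,920 = 538,270 kg.
Stage 1: m₀ = 538,270 kg, m_f = 538,270 − 388,000 = 150,270 kg; Δv = 332×9.81×ln(3.582) = 3256.9×1.2759 ≈ 4156 m/s.
Stage 2: m₀ = 92,570 kg, m_f = 92,570 − 66,400 = 26,170 kg; Δv = 364×9.81×ln(3.537) = 3570.8×1.2634 ≈ 4511 m/s.
Stage 3: m₀ = 17,110 kg, m_f = 17,110 − 11,000 = 6,110 kg; Δv = 461×9.81×ln(2.8) = 4522.4×1.0297 ≈ 4657 m/s.
Total Δv = 4156 + 4511 + 4657 = 13324 m/s.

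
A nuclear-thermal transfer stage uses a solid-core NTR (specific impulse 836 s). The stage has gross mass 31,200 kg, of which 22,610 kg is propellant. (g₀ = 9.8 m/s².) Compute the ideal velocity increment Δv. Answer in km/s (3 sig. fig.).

Δv ≈ 10.6 km/s

v_e = Isp · g₀ = 836 × 9.8 = 8192.8 m/s.
m_f = m₀ − m_prop = 31,200 − 22,610 = 8,590 kg.
By the Tsiolkovsky rocket equation, Δv = v_e · ln(m₀/m_f) = 8192.8 × ln(3.632) = 8192.8 × 1.2898 ≈ 10567.2 m/s.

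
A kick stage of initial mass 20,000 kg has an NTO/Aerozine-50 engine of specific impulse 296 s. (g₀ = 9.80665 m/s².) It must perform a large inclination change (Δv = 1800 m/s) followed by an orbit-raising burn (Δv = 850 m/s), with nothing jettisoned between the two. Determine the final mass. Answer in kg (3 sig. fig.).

v_e = Isp · g₀ = 296 × 9.80665 = 2902.8 m/s.
After the first burn: m = 20000 × exp(−1800/2902.8) = 20000 × 0.53789 = 10,757.8 kg.
After the second burn: m = 10,757.8 × exp(−850/2902.8) = 10,757.8 × 0.74615 = 8,026.93 kg.

final mass ≈ 8030 kg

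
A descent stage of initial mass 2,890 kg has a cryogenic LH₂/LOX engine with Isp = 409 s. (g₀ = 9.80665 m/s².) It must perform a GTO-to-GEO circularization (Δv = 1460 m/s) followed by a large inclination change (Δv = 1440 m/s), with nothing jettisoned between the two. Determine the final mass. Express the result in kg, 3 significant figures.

final mass ≈ 1400 kg

v_e = Isp · g₀ = 409 × 9.80665 = 4010.9 m/s.
After the first burn: m = 2890 × exp(−1460/4010.9) = 2890 × 0.69489 = 2,008.23 kg.
After the second burn: m = 2,008.23 × exp(−1440/4010.9) = 2,008.23 × 0.69836 = 1,402.47 kg.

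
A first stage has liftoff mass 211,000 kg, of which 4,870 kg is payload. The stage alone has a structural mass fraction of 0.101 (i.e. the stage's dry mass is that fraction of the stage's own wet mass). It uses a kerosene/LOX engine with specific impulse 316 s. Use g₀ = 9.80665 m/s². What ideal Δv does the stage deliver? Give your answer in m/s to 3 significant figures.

Stage wet mass = m₀ − payload = 211,000 − 4,870 = 206,130 kg.
Stage dry mass = ε × stage wet mass = 0.101 × 206,130 = 20,819.1 kg.
Burnout mass m_f = stage dry + payload = 20,819.1 + 4,870 = 25,689.1 kg.
v_e = Isp · g₀ = 316 × 9.80665 = 3098.9 m/s.
Using Δv = v_e ln(m₀/m_f): Δv = v_e · ln(211,000/25,689.1) = 3098.9 × ln(8.214) = 3098.9 × 2.1058 ≈ 6526 m/s.

Δv ≈ 6530 m/s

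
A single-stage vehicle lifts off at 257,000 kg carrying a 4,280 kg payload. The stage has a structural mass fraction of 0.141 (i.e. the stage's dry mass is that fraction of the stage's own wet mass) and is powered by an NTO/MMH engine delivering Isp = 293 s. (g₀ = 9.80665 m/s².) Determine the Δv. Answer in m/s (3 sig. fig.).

Stage wet mass = m₀ − payload = 257,000 − 4,280 = 252,720 kg.
Stage dry mass = ε × stage wet mass = 0.141 × 252,720 = 35,633.5 kg.
Burnout mass m_f = stage dry + payload = 35,633.5 + 4,280 = 39,913.5 kg.
v_e = Isp · g₀ = 293 × 9.80665 = 2873.3 m/s.
Δv = v_e · ln(257,000/39,913.5) = 2873.3 × ln(6.439) = 2873.3 × 1.8624 ≈ 5351 m/s.

Δv ≈ 5350 m/s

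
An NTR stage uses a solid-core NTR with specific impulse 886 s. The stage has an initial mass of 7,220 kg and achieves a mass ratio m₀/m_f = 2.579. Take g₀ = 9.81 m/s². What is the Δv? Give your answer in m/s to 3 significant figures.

Δv ≈ 8230 m/s

v_e = Isp · g₀ = 886 × 9.81 = 8691.7 m/s.
From the ideal rocket equation, Δv = v_e · ln(2.579) = 8691.7 × 0.9474 ≈ 8234.5 m/s.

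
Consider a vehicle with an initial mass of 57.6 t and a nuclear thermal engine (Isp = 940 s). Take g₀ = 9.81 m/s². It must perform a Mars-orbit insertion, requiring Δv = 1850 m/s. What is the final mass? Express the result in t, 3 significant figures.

v_e = Isp · g₀ = 940 × 9.81 = 9221.4 m/s.
Rocket equation: m₀/m_f = exp(Δv / v_e) = exp(1850 / 9221.4) = exp(0.2006) = 1.2222.
m_f = m₀ / 1.2222 = 57.6 / 1.2222 = 47.1281 t.

final mass ≈ 47.1 t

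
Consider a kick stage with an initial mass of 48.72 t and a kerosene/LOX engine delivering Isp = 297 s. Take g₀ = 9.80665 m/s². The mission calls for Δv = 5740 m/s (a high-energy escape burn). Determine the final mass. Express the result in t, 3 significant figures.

final mass ≈ 6.79 t

v_e = Isp · g₀ = 297 × 9.80665 = 2912.6 m/s.
m₀/m_f = exp(Δv / v_e) = exp(5740 / 2912.6) = exp(1.9708) = 7.1762.
m_f = m₀ / 7.1762 = 48.72 / 7.1762 = 6.78911 t.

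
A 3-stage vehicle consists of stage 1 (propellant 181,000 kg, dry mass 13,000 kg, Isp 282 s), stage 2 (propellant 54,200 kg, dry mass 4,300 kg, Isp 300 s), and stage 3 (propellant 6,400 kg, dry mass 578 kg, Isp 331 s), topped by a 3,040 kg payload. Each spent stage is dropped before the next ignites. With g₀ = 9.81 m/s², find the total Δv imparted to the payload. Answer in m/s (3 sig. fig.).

Ignition mass of stage 1 = 181,000+13,000 + 54,200+4,300 + 6,400+578 + 3,040 = 262,518 kg.
Stage 1: m₀ = 262,518 kg, m_f = 262,518 − 181,000 = 81,518 kg; Δv = 282×9.81×ln(3.22) = 2766.4×1.1695 ≈ 3235 m/s.
Stage 2: m₀ = 68,518 kg, m_f = 68,518 − 54,200 = 14,318 kg; Δv = 300×9.81×ln(4.785) = 2943.0×1.5656 ≈ 4607 m/s.
Stage 3: m₀ = 10,018 kg, m_f = 10,018 − 6,400 = 3,618 kg; Δv = 331×9.81×ln(2.769) = 3247.1×1.0185 ≈ 3307 m/s.
Total Δv = 3235 + 4607 + 3307 = 11149 m/s.

Δv ≈ 11100 m/s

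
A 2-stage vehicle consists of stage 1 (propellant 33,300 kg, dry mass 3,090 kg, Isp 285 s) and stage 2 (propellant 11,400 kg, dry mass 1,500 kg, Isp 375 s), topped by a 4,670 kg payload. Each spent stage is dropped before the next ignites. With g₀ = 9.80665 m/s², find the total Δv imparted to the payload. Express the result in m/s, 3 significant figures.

Δv ≈ 6530 m/s

Ignition mass of stage 1 = 33,300+3,090 + 11,400+1,500 + 4,670 = 53,960 kg.
Stage 1: m₀ = 53,960 kg, m_f = 53,960 − 33,300 = 20,660 kg; Δv = 285×9.80665×ln(2.612) = 2794.9×0.9600 ≈ 2683 m/s.
Stage 2: m₀ = 17,570 kg, m_f = 17,570 − 11,400 = 6,170 kg; Δv = 375×9.80665×ln(2.848) = 3677.5×1.0465 ≈ 3848 m/s.
Total Δv = 2683 + 3848 = 6531 m/s.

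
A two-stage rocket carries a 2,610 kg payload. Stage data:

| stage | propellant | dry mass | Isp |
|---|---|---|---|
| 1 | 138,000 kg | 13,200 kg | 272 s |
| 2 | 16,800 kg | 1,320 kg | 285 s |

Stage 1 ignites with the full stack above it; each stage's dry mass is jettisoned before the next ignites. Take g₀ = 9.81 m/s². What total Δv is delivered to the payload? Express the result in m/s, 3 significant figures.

Δv ≈ 8980 m/s

Ignition mass of stage 1 = 138,000+13,200 + 16,800+1,320 + 2,610 = 171,930 kg.
Stage 1: m₀ = 171,930 kg, m_f = 171,930 − 138,000 = 33,930 kg; Δv = 272×9.81×ln(5.067) = 2668.3×1.6228 ≈ 4330 m/s.
Stage 2: m₀ = 20,730 kg, m_f = 20,730 − 16,800 = 3,930 kg; Δv = 285×9.81×ln(5.275) = 2795.9×1.6629 ≈ 4649 m/s.
Total Δv = 4330 + 4649 = 8979 m/s.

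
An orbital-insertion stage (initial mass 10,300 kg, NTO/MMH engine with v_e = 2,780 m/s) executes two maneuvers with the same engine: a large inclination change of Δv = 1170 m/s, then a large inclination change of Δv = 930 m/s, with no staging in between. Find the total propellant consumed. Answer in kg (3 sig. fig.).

total propellant consumed ≈ 5460 kg

After the first burn: m = 10300 × exp(−1170/2780.0) = 10300 × 0.65648 = 6,761.74 kg.
After the second burn: m = 6,761.74 × exp(−930/2780.0) = 6,761.74 × 0.71567 = 4,839.17 kg.
Total propellant = m₀ − m_final = 10300 − 4,839.17 = 5,460.83 kg.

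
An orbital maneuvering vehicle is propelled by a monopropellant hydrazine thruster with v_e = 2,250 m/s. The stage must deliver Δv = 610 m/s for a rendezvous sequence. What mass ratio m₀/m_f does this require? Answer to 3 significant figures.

m₀/m_f = exp(Δv / v_e) = exp(610 / 2250.0) = exp(0.2711) = 1.3114.

mass ratio ≈ 1.31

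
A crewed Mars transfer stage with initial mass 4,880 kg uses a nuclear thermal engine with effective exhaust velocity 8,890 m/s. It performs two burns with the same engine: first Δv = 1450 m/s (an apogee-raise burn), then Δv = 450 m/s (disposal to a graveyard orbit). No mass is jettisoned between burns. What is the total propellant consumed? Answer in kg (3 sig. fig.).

After the first burn: m = 4880 × exp(−1450/8890.0) = 4880 × 0.84950 = 4,145.56 kg.
After the second burn: m = 4,145.56 × exp(−450/8890.0) = 4,145.56 × 0.95064 = 3,940.94 kg.
Total propellant = m₀ − m_final = 4880 − 3,940.94 = 939.06 kg.

total propellant consumed ≈ 939 kg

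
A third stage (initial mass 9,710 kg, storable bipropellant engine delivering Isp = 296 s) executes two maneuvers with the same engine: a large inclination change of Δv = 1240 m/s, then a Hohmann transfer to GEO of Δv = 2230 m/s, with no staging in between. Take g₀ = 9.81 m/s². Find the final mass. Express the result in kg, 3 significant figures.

final mass ≈ 2940 kg

v_e = Isp · g₀ = 296 × 9.81 = 2903.8 m/s.
After the first burn: m = 9710 × exp(−1240/2903.8) = 9710 × 0.65244 = 6,335.19 kg.
After the second burn: m = 6,335.19 × exp(−2230/2903.8) = 6,335.19 × 0.46395 = 2,939.21 kg.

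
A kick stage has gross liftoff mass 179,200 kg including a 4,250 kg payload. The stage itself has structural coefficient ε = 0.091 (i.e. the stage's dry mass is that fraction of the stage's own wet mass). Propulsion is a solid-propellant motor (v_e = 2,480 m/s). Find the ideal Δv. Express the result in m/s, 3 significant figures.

Δv ≈ 5420 m/s

Stage wet mass = m₀ − payload = 179,200 − 4,250 = 174,950 kg.
Stage dry mass = ε × stage wet mass = 0.091 × 174,950 = 15,920.5 kg.
Burnout mass m_f = stage dry + payload = 15,920.5 + 4,250 = 20,170.5 kg.
Rocket equation: Δv = v_e · ln(179,200/20,170.5) = 2480.0 × ln(8.884) = 2480.0 × 2.1843 ≈ 5417 m/s.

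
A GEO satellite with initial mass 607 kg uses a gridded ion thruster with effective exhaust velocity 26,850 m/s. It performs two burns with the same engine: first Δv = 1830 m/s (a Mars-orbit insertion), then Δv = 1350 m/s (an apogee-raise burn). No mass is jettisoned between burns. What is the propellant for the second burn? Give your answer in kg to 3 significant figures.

After the first burn: m = 607 × exp(−1830/26850.0) = 607 × 0.93411 = 567.005 kg.
After the second burn: m = 567.005 × exp(−1350/26850.0) = 567.005 × 0.95096 = 539.199 kg.
Second-burn propellant = 567.005 − 539.199 = 27.806 kg.

propellant for the second burn ≈ 27.8 kg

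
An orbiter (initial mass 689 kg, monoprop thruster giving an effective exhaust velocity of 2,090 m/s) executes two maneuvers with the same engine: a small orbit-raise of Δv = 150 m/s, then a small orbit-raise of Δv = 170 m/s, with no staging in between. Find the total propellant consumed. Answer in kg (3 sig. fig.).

After the first burn: m = 689 × exp(−150/2090.0) = 689 × 0.93074 = 641.28 kg.
After the second burn: m = 641.28 × exp(−170/2090.0) = 641.28 × 0.92188 = 591.183 kg.
Total propellant = m₀ − m_final = 689 − 591.183 = 97.817 kg.

total propellant consumed ≈ 97.8 kg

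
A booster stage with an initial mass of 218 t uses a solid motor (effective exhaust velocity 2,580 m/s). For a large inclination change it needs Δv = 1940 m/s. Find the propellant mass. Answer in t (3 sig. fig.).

propellant mass ≈ 115 t

m₀/m_f = exp(Δv / v_e) = exp(1940 / 2580.0) = exp(0.7519) = 2.1211.
m_f = 218 / 2.1211 = 102.777 t, so propellant = m₀ − m_f = 218 − 102.777 = 115.223 t.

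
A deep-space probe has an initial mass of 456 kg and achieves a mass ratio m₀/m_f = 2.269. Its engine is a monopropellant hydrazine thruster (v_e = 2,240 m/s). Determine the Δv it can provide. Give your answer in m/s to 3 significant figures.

Δv ≈ 1840 m/s

From the ideal rocket equation, Δv = v_e · ln(2.269) = 2240.0 × 0.8193 ≈ 1835.3 m/s.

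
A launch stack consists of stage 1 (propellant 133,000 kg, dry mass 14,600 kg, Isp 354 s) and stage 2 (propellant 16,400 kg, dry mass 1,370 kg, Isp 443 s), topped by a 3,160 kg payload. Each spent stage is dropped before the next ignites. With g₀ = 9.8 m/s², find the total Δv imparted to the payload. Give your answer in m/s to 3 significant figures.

Δv ≈ 12000 m/s

Ignition mass of stage 1 = 133,000+14,600 + 16,400+1,370 + 3,160 = 168,530 kg.
Stage 1: m₀ = 168,530 kg, m_f = 168,530 − 133,000 = 35,530 kg; Δv = 354×9.8×ln(4.743) = 3469.2×1.5567 ≈ 5401 m/s.
Stage 2: m₀ = 20,930 kg, m_f = 20,930 − 16,400 = 4,530 kg; Δv = 443×9.8×ln(4.62) = 4341.4×1.5305 ≈ 6644 m/s.
Total Δv = 5401 + 6644 = 12045 m/s.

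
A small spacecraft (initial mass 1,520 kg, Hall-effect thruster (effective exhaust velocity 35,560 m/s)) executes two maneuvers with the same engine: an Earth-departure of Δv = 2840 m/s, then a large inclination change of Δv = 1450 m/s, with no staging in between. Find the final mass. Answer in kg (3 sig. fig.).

final mass ≈ 1350 kg

After the first burn: m = 1520 × exp(−2840/35560.0) = 1520 × 0.92324 = 1,403.32 kg.
After the second burn: m = 1,403.32 × exp(−1450/35560.0) = 1,403.32 × 0.96004 = 1,347.24 kg.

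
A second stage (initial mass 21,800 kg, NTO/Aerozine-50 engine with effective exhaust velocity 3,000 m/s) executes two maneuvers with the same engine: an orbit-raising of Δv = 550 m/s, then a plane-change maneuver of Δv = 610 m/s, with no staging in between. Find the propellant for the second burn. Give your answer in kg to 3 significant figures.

propellant for the second burn ≈ 3340 kg

After the first burn: m = 21800 × exp(−550/3000.0) = 21800 × 0.83249 = 18,148.3 kg.
After the second burn: m = 18,148.3 × exp(−610/3000.0) = 18,148.3 × 0.81601 = 14,809.2 kg.
Second-burn propellant = 18,148.3 − 14,809.2 = 3,339.1 kg.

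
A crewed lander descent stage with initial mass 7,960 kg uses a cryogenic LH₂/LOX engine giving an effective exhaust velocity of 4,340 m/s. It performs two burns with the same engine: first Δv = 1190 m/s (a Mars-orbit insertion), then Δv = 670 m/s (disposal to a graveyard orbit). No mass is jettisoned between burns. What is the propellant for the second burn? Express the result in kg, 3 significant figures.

propellant for the second burn ≈ 866 kg

After the first burn: m = 7960 × exp(−1190/4340.0) = 7960 × 0.76018 = 6,051.03 kg.
After the second burn: m = 6,051.03 × exp(−670/4340.0) = 6,051.03 × 0.85695 = 5,185.43 kg.
Second-burn propellant = 6,051.03 − 5,185.43 = 865.6 kg.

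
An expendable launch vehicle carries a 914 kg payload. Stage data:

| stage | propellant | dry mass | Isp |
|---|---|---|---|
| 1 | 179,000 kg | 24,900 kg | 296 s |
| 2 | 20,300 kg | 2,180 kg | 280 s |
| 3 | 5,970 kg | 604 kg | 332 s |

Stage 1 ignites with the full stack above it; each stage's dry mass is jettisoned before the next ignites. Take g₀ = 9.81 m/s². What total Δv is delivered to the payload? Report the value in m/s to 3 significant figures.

Δv ≈ 12500 m/s

Ignition mass of stage 1 = 179,000+24,900 + 20,300+2,180 + 5,970+604 + 914 = 233,868 kg.
Stage 1: m₀ = 233,868 kg, m_f = 233,868 − 179,000 = 54,868 kg; Δv = 296×9.81×ln(4.262) = 2903.8×1.4498 ≈ 4210 m/s.
Stage 2: m₀ = 29,968 kg, m_f = 29,968 − 20,300 = 9,668 kg; Δv = 280×9.81×ln(3.1) = 2746.8×1.1313 ≈ 3107 m/s.
Stage 3: m₀ = 7,488 kg, m_f = 7,488 − 5,970 = 1,518 kg; Δv = 332×9.81×ln(4.933) = 3256.9×1.5959 ≈ 5198 m/s.
Total Δv = 4210 + 3107 + 5198 = 12515 m/s.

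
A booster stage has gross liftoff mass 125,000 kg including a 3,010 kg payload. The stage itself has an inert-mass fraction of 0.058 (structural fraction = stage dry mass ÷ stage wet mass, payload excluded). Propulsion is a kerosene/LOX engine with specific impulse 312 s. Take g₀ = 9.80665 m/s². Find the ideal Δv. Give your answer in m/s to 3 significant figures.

Δv ≈ 7700 m/s

Stage wet mass = m₀ − payload = 125,000 − 3,010 = 121,990 kg.
Stage dry mass = ε × stage wet mass = 0.058 × 121,990 = 7,075.42 kg.
Burnout mass m_f = stage dry + payload = 7,075.42 + 3,010 = 10,085.42 kg.
v_e = Isp · g₀ = 312 × 9.80665 = 3059.7 m/s.
Δv = v_e · ln(125,000/10,085.42) = 3059.7 × ln(12.39) = 3059.7 × 2.5172 ≈ 7702 m/s.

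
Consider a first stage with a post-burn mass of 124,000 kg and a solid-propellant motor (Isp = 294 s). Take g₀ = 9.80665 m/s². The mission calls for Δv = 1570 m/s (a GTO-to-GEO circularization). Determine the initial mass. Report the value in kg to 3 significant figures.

v_e = Isp · g₀ = 294 × 9.80665 = 2883.2 m/s.
m₀/m_f = exp(Δv / v_e) = exp(1570 / 2883.2) = exp(0.5445) = 1.7238.
m₀ = m_f × 1.7238 = 124,000 × 1.7238 = 213,751 kg.

initial mass ≈ 214000 kg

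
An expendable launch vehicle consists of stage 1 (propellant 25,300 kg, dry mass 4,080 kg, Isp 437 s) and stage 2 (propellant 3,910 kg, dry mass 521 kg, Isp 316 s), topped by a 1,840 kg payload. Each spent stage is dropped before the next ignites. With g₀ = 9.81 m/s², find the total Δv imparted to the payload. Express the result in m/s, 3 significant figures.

Δv ≈ 8330 m/s

Ignition mass of stage 1 = 25,300+4,080 + 3,910+521 + 1,840 = 35,651 kg.
Stage 1: m₀ = 35,651 kg, m_f = 35,651 − 25,300 = 10,351 kg; Δv = 437×9.81×ln(3.444) = 4287.0×1.2367 ≈ 5302 m/s.
Stage 2: m₀ = 6,271 kg, m_f = 6,271 − 3,910 = 2,361 kg; Δv = 316×9.81×ln(2.656) = 3100.0×0.9769 ≈ 3028 m/s.
Total Δv = 5302 + 3028 = 8330 m/s.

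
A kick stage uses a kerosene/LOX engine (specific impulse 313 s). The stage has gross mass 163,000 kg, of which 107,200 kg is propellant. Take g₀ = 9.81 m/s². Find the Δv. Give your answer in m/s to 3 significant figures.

Δv ≈ 3290 m/s

v_e = Isp · g₀ = 313 × 9.81 = 3070.5 m/s.
m_f = m₀ − m_prop = 163,000 − 107,200 = 55,800 kg.
From the ideal rocket equation, Δv = v_e · ln(m₀/m_f) = 3070.5 × ln(2.921) = 3070.5 × 1.0720 ≈ 3291.5 m/s.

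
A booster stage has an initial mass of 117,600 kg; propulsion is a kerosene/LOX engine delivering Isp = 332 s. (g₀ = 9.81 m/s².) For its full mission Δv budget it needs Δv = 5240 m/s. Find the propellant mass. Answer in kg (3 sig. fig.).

propellant mass ≈ 94100 kg

v_e = Isp · g₀ = 332 × 9.81 = 3256.9 m/s.
Rocket equation: m₀/m_f = exp(Δv / v_e) = exp(5240 / 3256.9) = exp(1.6089) = 4.9972.
m_f = 117,600 / 4.9972 = 23,533.2 kg, so propellant = m₀ − m_f = 117,600 − 23,533.2 = 94,066.8 kg.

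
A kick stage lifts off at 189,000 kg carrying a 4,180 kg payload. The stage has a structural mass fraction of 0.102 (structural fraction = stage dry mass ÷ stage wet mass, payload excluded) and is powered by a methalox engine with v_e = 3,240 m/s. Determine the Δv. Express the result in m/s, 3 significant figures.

Stage wet mass = m₀ − payload = 189,000 − 4,180 = 184,820 kg.
Stage dry mass = ε × stage wet mass = 0.102 × 184,820 = 18,851.6 kg.
Burnout mass m_f = stage dry + payload = 18,851.6 + 4,180 = 23,031.6 kg.
Δv = v_e · ln(189,000/23,031.6) = 3240.0 × ln(8.206) = 3240.0 × 2.1049 ≈ 6820 m/s.

Δv ≈ 6820 m/s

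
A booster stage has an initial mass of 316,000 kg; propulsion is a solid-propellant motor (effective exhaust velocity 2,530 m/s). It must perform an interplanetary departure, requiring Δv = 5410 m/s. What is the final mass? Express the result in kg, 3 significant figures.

final mass ≈ 37200 kg

m₀/m_f = exp(Δv / v_e) = exp(5410 / 2530.0) = exp(2.1383) = 8.4853.
m_f = m₀ / 8.4853 = 316,000 / 8.4853 = 37,240.9 kg.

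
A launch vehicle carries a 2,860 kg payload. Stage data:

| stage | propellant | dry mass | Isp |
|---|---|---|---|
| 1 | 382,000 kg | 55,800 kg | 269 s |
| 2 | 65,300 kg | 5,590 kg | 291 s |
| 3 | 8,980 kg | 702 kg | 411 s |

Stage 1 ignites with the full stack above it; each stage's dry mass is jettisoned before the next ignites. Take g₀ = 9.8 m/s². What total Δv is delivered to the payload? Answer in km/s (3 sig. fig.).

Ignition mass of stage 1 = 382,000+55,800 + 65,300+5,590 + 8,980+702 + 2,860 = 521,232 kg.
Stage 1: m₀ = 521,232 kg, m_f = 521,232 − 382,000 = 139,232 kg; Δv = 269×9.8×ln(3.744) = 2636.2×1.3201 ≈ 3480 m/s.
Stage 2: m₀ = 83,432 kg, m_f = 83,432 − 65,300 = 18,132 kg; Δv = 291×9.8×ln(4.601) = 2851.8×1.5264 ≈ 4353 m/s.
Stage 3: m₀ = 12,542 kg, m_f = 12,542 − 8,980 = 3,562 kg; Δv = 411×9.8×ln(3.521) = 4027.8×1.2588 ≈ 5070 m/s.
Total Δv = 3480 + 4353 + 5070 = 12903 m/s.

Δv ≈ 12.9 km/s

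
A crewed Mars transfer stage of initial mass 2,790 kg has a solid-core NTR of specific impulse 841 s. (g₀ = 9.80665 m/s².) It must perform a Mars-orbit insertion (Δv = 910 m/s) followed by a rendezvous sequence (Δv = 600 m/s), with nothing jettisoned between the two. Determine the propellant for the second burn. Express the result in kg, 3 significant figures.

propellant for the second burn ≈ 175 kg

v_e = Isp · g₀ = 841 × 9.80665 = 8247.4 m/s.
After the first burn: m = 2790 × exp(−910/8247.4) = 2790 × 0.89553 = 2,498.53 kg.
After the second burn: m = 2,498.53 × exp(−600/8247.4) = 2,498.53 × 0.92983 = 2,323.21 kg.
Second-burn propellant = 2,498.53 − 2,323.21 = 175.32 kg.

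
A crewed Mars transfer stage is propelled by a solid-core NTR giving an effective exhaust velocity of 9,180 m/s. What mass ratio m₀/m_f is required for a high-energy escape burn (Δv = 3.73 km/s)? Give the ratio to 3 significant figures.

mass ratio ≈ 1.50

Using Δv = v_e ln(m₀/m_f): m₀/m_f = exp(Δv / v_e) = exp(3730 / 9180.0) = exp(0.4063) = 1.5013.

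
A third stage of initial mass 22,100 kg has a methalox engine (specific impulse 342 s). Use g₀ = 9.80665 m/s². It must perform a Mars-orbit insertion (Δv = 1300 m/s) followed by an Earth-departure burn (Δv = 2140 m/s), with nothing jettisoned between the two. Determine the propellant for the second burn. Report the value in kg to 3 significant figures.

propellant for the second burn ≈ 7070 kg

v_e = Isp · g₀ = 342 × 9.80665 = 3353.9 m/s.
After the first burn: m = 22100 × exp(−1300/3353.9) = 22100 × 0.67868 = 14,998.8 kg.
After the second burn: m = 14,998.8 × exp(−2140/3353.9) = 14,998.8 × 0.52831 = 7,924.02 kg.
Second-burn propellant = 14,998.8 − 7,924.02 = 7,074.78 kg.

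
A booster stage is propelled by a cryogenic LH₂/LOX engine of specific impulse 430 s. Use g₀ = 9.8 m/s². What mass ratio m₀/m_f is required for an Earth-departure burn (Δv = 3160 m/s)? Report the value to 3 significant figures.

v_e = Isp · g₀ = 430 × 9.8 = 4214.0 m/s.
Using Δv = v_e ln(m₀/m_f): m₀/m_f = exp(Δv / v_e) = exp(3160 / 4214.0) = exp(0.7499) = 2.1167.

mass ratio ≈ 2.12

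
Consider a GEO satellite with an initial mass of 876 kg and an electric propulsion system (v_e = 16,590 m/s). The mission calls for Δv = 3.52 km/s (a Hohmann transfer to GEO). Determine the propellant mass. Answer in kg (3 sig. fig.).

propellant mass ≈ 167 kg

Using Δv = v_e ln(m₀/m_f): m₀/m_f = exp(Δv / v_e) = exp(3520 / 16590.0) = exp(0.2122) = 1.2364.
m_f = 876 / 1.2364 = 708.509 kg, so propellant = m₀ − m_f = 876 − 708.509 = 167.491 kg.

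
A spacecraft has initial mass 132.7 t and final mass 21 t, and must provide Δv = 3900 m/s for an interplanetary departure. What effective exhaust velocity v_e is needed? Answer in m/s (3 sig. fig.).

v_e ≈ 2120 m/s

ln(m₀/m_f) = ln(132700/21000) = ln(6.319) = 1.8436.
Using Δv = v_e ln(m₀/m_f): v_e = Δv / ln(m₀/m_f) = 3900 / 1.8436 = 2115.5 m/s.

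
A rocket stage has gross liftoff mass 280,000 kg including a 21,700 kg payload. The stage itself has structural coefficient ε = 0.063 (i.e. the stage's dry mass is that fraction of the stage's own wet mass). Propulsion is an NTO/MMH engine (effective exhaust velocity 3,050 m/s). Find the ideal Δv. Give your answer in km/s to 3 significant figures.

Stage wet mass = m₀ − payload = 280,000 − 21,700 = 258,300 kg.
Stage dry mass = ε × stage wet mass = 0.063 × 258,300 = 16,272.9 kg.
Burnout mass m_f = stage dry + payload = 16,272.9 + 21,700 = 37,972.9 kg.
Using Δv = v_e ln(m₀/m_f): Δv = v_e · ln(280,000/37,972.9) = 3050.0 × ln(7.374) = 3050.0 × 1.9979 ≈ 6094 m/s.

Δv ≈ 6.09 km/s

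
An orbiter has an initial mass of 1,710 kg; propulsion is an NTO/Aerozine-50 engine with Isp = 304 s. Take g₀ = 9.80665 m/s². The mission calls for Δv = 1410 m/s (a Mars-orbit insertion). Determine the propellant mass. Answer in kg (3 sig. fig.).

propellant mass ≈ 644 kg

v_e = Isp · g₀ = 304 × 9.80665 = 2981.2 m/s.
m₀/m_f = exp(Δv / v_e) = exp(1410 / 2981.2) = exp(0.4730) = 1.6047.
m_f = 1,710 / 1.6047 = 1,065.62 kg, so propellant = m₀ − m_f = 1,710 − 1,065.62 = 644.38 kg.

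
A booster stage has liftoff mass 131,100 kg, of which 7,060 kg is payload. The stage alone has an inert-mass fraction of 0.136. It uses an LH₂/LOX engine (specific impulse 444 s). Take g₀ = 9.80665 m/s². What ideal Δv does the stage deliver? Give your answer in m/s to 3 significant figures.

Stage wet mass = m₀ − payload = 131,100 − 7,060 = 124,040 kg.
Stage dry mass = ε × stage wet mass = 0.136 × 124,040 = 16,869.4 kg.
Burnout mass m_f = stage dry + payload = 16,869.4 + 7,060 = 23,929.4 kg.
v_e = Isp · g₀ = 444 × 9.80665 = 4354.2 m/s.
Rocket equation: Δv = v_e · ln(131,100/23,929.4) = 4354.2 × ln(5.479) = 4354.2 × 1.7009 ≈ 7406 m/s.

Δv ≈ 7410 m/s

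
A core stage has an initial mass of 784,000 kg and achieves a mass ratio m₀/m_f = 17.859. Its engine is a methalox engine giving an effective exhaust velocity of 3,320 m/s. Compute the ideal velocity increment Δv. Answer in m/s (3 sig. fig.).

Δv ≈ 9570 m/s

Δv = v_e · ln(17.859) = 3320.0 × 2.8825 ≈ 9569.9 m/s.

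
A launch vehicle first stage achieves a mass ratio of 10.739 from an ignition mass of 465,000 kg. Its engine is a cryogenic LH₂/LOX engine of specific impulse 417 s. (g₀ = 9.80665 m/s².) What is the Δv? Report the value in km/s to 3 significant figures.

Δv ≈ 9.71 km/s

v_e = Isp · g₀ = 417 × 9.80665 = 4089.4 m/s.
Using Δv = v_e ln(m₀/m_f): Δv = v_e · ln(10.739) = 4089.4 × 2.3739 ≈ 9707.7 m/s.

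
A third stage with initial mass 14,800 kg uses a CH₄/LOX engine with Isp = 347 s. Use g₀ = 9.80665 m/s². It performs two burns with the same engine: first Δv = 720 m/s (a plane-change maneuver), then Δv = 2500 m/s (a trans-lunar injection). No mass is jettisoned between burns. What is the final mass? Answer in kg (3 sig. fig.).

final mass ≈ 5750 kg

v_e = Isp · g₀ = 347 × 9.80665 = 3402.9 m/s.
After the first burn: m = 14800 × exp(−720/3402.9) = 14800 × 0.80930 = 11,977.6 kg.
After the second burn: m = 11,977.6 × exp(−2500/3402.9) = 11,977.6 × 0.47967 = 5,745.3 kg.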